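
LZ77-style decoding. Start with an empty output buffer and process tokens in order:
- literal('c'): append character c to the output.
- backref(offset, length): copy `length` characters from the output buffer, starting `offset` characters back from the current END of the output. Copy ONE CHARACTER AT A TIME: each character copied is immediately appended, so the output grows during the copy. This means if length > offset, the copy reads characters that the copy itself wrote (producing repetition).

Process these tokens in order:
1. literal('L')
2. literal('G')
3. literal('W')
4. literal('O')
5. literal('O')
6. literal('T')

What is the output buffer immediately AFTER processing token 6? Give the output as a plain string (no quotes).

Answer: LGWOOT

Derivation:
Token 1: literal('L'). Output: "L"
Token 2: literal('G'). Output: "LG"
Token 3: literal('W'). Output: "LGW"
Token 4: literal('O'). Output: "LGWO"
Token 5: literal('O'). Output: "LGWOO"
Token 6: literal('T'). Output: "LGWOOT"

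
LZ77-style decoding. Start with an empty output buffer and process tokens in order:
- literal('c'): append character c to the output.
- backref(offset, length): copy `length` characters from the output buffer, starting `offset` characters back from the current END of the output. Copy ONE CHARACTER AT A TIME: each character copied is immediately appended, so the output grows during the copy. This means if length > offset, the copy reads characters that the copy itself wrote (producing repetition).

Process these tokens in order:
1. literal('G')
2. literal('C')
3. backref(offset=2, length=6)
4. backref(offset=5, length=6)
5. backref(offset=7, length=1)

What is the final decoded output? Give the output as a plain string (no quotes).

Token 1: literal('G'). Output: "G"
Token 2: literal('C'). Output: "GC"
Token 3: backref(off=2, len=6) (overlapping!). Copied 'GCGCGC' from pos 0. Output: "GCGCGCGC"
Token 4: backref(off=5, len=6) (overlapping!). Copied 'CGCGCC' from pos 3. Output: "GCGCGCGCCGCGCC"
Token 5: backref(off=7, len=1). Copied 'C' from pos 7. Output: "GCGCGCGCCGCGCCC"

Answer: GCGCGCGCCGCGCCC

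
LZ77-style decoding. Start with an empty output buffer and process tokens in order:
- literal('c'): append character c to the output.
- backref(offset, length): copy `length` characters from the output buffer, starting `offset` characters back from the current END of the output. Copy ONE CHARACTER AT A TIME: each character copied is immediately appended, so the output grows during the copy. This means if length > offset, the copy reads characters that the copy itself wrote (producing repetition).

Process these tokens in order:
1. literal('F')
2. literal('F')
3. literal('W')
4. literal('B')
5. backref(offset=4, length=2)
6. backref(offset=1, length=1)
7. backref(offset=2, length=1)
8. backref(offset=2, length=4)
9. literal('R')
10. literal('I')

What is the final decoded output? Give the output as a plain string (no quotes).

Token 1: literal('F'). Output: "F"
Token 2: literal('F'). Output: "FF"
Token 3: literal('W'). Output: "FFW"
Token 4: literal('B'). Output: "FFWB"
Token 5: backref(off=4, len=2). Copied 'FF' from pos 0. Output: "FFWBFF"
Token 6: backref(off=1, len=1). Copied 'F' from pos 5. Output: "FFWBFFF"
Token 7: backref(off=2, len=1). Copied 'F' from pos 5. Output: "FFWBFFFF"
Token 8: backref(off=2, len=4) (overlapping!). Copied 'FFFF' from pos 6. Output: "FFWBFFFFFFFF"
Token 9: literal('R'). Output: "FFWBFFFFFFFFR"
Token 10: literal('I'). Output: "FFWBFFFFFFFFRI"

Answer: FFWBFFFFFFFFRI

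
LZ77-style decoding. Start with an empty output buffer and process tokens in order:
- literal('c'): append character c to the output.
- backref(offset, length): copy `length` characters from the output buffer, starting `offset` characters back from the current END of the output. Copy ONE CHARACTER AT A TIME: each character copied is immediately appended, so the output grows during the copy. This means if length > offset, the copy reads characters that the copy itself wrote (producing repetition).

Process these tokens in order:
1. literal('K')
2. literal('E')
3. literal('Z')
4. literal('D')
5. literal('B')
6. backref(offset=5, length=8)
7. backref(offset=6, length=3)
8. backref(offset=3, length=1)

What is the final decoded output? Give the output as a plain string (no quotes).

Token 1: literal('K'). Output: "K"
Token 2: literal('E'). Output: "KE"
Token 3: literal('Z'). Output: "KEZ"
Token 4: literal('D'). Output: "KEZD"
Token 5: literal('B'). Output: "KEZDB"
Token 6: backref(off=5, len=8) (overlapping!). Copied 'KEZDBKEZ' from pos 0. Output: "KEZDBKEZDBKEZ"
Token 7: backref(off=6, len=3). Copied 'ZDB' from pos 7. Output: "KEZDBKEZDBKEZZDB"
Token 8: backref(off=3, len=1). Copied 'Z' from pos 13. Output: "KEZDBKEZDBKEZZDBZ"

Answer: KEZDBKEZDBKEZZDBZ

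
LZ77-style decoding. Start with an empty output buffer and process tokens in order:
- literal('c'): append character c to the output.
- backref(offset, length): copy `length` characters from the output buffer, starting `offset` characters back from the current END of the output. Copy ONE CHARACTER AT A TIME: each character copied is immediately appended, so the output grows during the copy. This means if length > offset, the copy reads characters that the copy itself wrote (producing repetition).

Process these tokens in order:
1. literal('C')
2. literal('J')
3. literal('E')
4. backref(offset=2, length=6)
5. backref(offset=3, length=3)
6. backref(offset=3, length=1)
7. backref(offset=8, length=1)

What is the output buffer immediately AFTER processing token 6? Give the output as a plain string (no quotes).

Token 1: literal('C'). Output: "C"
Token 2: literal('J'). Output: "CJ"
Token 3: literal('E'). Output: "CJE"
Token 4: backref(off=2, len=6) (overlapping!). Copied 'JEJEJE' from pos 1. Output: "CJEJEJEJE"
Token 5: backref(off=3, len=3). Copied 'EJE' from pos 6. Output: "CJEJEJEJEEJE"
Token 6: backref(off=3, len=1). Copied 'E' from pos 9. Output: "CJEJEJEJEEJEE"

Answer: CJEJEJEJEEJEE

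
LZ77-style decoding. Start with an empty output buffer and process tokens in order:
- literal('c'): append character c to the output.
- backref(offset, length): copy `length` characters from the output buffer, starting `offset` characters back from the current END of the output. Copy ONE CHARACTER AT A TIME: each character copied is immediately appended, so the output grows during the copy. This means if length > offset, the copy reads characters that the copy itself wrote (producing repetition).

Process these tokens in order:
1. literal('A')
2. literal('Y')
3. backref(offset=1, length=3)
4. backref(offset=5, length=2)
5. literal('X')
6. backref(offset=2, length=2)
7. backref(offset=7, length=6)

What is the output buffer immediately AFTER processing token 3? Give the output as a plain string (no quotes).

Token 1: literal('A'). Output: "A"
Token 2: literal('Y'). Output: "AY"
Token 3: backref(off=1, len=3) (overlapping!). Copied 'YYY' from pos 1. Output: "AYYYY"

Answer: AYYYY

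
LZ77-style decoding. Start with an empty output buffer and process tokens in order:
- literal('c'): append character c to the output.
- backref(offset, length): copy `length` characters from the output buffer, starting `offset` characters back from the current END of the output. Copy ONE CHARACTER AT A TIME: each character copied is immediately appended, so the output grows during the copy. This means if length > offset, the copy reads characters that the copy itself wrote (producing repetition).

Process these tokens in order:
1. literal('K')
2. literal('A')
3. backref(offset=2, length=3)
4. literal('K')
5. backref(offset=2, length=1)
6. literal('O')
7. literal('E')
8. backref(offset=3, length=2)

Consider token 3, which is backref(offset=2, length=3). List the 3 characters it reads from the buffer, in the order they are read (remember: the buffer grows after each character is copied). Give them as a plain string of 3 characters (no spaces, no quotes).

Answer: KAK

Derivation:
Token 1: literal('K'). Output: "K"
Token 2: literal('A'). Output: "KA"
Token 3: backref(off=2, len=3). Buffer before: "KA" (len 2)
  byte 1: read out[0]='K', append. Buffer now: "KAK"
  byte 2: read out[1]='A', append. Buffer now: "KAKA"
  byte 3: read out[2]='K', append. Buffer now: "KAKAK"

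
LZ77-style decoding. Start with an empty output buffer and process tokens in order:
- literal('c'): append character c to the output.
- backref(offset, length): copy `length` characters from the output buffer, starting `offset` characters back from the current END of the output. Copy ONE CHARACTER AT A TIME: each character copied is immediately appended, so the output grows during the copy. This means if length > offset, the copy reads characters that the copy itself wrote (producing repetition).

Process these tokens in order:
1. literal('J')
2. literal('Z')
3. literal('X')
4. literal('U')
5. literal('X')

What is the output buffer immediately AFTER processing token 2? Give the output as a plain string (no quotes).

Token 1: literal('J'). Output: "J"
Token 2: literal('Z'). Output: "JZ"

Answer: JZ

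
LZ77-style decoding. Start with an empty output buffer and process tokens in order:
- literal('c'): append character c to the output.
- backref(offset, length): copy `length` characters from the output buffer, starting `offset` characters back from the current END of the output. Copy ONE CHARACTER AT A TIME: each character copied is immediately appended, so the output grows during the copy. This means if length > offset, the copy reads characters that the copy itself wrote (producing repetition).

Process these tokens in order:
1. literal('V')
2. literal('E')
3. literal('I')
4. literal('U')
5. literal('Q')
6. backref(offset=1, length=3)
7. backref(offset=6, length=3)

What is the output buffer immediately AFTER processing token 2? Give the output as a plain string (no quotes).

Answer: VE

Derivation:
Token 1: literal('V'). Output: "V"
Token 2: literal('E'). Output: "VE"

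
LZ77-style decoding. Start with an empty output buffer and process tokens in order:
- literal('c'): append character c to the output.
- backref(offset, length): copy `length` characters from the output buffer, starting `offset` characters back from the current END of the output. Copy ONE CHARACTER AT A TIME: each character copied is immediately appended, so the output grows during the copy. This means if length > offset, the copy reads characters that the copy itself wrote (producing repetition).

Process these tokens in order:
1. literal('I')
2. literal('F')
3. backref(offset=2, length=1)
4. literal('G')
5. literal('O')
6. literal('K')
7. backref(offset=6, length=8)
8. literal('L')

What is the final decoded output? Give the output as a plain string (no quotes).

Token 1: literal('I'). Output: "I"
Token 2: literal('F'). Output: "IF"
Token 3: backref(off=2, len=1). Copied 'I' from pos 0. Output: "IFI"
Token 4: literal('G'). Output: "IFIG"
Token 5: literal('O'). Output: "IFIGO"
Token 6: literal('K'). Output: "IFIGOK"
Token 7: backref(off=6, len=8) (overlapping!). Copied 'IFIGOKIF' from pos 0. Output: "IFIGOKIFIGOKIF"
Token 8: literal('L'). Output: "IFIGOKIFIGOKIFL"

Answer: IFIGOKIFIGOKIFL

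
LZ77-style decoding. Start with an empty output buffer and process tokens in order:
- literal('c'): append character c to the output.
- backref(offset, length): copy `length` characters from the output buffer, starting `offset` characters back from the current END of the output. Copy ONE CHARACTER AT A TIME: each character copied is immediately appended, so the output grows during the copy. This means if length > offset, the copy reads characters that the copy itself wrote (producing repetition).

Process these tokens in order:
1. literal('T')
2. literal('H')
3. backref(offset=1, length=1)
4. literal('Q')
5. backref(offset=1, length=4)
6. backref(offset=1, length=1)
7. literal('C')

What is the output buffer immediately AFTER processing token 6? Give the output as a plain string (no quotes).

Answer: THHQQQQQQ

Derivation:
Token 1: literal('T'). Output: "T"
Token 2: literal('H'). Output: "TH"
Token 3: backref(off=1, len=1). Copied 'H' from pos 1. Output: "THH"
Token 4: literal('Q'). Output: "THHQ"
Token 5: backref(off=1, len=4) (overlapping!). Copied 'QQQQ' from pos 3. Output: "THHQQQQQ"
Token 6: backref(off=1, len=1). Copied 'Q' from pos 7. Output: "THHQQQQQQ"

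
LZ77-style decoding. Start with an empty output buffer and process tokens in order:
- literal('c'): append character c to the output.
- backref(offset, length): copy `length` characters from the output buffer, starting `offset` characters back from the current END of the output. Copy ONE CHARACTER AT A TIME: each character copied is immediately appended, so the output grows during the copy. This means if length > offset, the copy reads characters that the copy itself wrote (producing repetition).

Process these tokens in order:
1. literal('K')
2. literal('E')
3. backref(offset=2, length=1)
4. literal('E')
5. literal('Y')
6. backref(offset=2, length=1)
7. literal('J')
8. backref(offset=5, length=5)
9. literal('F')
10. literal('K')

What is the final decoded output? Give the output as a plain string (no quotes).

Answer: KEKEYEJKEYEJFK

Derivation:
Token 1: literal('K'). Output: "K"
Token 2: literal('E'). Output: "KE"
Token 3: backref(off=2, len=1). Copied 'K' from pos 0. Output: "KEK"
Token 4: literal('E'). Output: "KEKE"
Token 5: literal('Y'). Output: "KEKEY"
Token 6: backref(off=2, len=1). Copied 'E' from pos 3. Output: "KEKEYE"
Token 7: literal('J'). Output: "KEKEYEJ"
Token 8: backref(off=5, len=5). Copied 'KEYEJ' from pos 2. Output: "KEKEYEJKEYEJ"
Token 9: literal('F'). Output: "KEKEYEJKEYEJF"
Token 10: literal('K'). Output: "KEKEYEJKEYEJFK"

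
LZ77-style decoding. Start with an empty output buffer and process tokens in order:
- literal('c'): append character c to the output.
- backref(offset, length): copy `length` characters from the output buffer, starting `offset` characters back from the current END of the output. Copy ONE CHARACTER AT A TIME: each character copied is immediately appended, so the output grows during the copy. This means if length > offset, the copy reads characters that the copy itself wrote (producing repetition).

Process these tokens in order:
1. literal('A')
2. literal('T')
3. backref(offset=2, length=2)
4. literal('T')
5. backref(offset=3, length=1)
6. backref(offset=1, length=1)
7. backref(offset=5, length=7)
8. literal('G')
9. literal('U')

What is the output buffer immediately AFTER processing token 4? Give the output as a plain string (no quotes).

Answer: ATATT

Derivation:
Token 1: literal('A'). Output: "A"
Token 2: literal('T'). Output: "AT"
Token 3: backref(off=2, len=2). Copied 'AT' from pos 0. Output: "ATAT"
Token 4: literal('T'). Output: "ATATT"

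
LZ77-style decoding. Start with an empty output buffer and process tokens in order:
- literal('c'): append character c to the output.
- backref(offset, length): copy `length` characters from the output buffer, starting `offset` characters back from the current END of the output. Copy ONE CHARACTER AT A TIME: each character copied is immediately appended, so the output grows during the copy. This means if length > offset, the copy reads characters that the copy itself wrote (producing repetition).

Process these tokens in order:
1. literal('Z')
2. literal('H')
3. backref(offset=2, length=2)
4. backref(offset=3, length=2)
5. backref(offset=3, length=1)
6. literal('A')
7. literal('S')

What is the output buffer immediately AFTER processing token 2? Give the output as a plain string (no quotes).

Answer: ZH

Derivation:
Token 1: literal('Z'). Output: "Z"
Token 2: literal('H'). Output: "ZH"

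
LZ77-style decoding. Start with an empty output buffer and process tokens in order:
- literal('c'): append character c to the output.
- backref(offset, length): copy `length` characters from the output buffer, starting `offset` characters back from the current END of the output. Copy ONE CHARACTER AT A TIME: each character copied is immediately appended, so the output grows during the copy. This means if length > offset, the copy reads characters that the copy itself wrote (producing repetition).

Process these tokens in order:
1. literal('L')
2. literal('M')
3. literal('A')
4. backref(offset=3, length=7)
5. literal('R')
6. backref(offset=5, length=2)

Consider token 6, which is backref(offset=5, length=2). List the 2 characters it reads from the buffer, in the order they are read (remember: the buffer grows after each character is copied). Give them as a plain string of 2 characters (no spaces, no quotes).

Token 1: literal('L'). Output: "L"
Token 2: literal('M'). Output: "LM"
Token 3: literal('A'). Output: "LMA"
Token 4: backref(off=3, len=7) (overlapping!). Copied 'LMALMAL' from pos 0. Output: "LMALMALMAL"
Token 5: literal('R'). Output: "LMALMALMALR"
Token 6: backref(off=5, len=2). Buffer before: "LMALMALMALR" (len 11)
  byte 1: read out[6]='L', append. Buffer now: "LMALMALMALRL"
  byte 2: read out[7]='M', append. Buffer now: "LMALMALMALRLM"

Answer: LM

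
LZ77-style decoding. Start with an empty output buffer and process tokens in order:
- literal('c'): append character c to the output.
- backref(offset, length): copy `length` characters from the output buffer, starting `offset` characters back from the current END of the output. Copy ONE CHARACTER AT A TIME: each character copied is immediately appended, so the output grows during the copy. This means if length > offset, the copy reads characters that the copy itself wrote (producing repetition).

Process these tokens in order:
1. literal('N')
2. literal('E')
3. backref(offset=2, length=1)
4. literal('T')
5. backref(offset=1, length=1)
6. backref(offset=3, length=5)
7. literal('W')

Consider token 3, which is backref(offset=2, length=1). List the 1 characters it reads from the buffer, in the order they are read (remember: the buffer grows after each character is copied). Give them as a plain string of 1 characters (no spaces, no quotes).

Token 1: literal('N'). Output: "N"
Token 2: literal('E'). Output: "NE"
Token 3: backref(off=2, len=1). Buffer before: "NE" (len 2)
  byte 1: read out[0]='N', append. Buffer now: "NEN"

Answer: N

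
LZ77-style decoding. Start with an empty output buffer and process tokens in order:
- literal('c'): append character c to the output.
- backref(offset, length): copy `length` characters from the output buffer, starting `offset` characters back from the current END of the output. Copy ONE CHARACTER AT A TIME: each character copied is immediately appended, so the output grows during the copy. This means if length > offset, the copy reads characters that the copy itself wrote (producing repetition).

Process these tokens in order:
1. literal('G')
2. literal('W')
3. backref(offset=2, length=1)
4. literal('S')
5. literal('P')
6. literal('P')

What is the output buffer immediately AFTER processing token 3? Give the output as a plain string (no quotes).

Token 1: literal('G'). Output: "G"
Token 2: literal('W'). Output: "GW"
Token 3: backref(off=2, len=1). Copied 'G' from pos 0. Output: "GWG"

Answer: GWG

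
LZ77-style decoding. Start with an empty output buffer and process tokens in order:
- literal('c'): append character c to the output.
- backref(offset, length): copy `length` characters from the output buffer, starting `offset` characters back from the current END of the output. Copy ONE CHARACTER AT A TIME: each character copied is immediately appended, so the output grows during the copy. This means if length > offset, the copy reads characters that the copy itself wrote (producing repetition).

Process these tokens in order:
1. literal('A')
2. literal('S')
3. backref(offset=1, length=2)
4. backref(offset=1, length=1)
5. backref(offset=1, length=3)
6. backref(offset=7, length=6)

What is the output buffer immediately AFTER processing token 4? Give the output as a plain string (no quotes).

Token 1: literal('A'). Output: "A"
Token 2: literal('S'). Output: "AS"
Token 3: backref(off=1, len=2) (overlapping!). Copied 'SS' from pos 1. Output: "ASSS"
Token 4: backref(off=1, len=1). Copied 'S' from pos 3. Output: "ASSSS"

Answer: ASSSS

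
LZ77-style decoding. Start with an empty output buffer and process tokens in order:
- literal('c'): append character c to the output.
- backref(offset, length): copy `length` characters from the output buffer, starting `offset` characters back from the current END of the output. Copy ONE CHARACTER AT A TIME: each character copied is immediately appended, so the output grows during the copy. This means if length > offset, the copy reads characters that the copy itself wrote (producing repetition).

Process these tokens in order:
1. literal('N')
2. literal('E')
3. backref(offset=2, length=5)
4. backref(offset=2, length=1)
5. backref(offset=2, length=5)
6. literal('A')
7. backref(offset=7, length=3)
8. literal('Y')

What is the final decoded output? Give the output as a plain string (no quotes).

Token 1: literal('N'). Output: "N"
Token 2: literal('E'). Output: "NE"
Token 3: backref(off=2, len=5) (overlapping!). Copied 'NENEN' from pos 0. Output: "NENENEN"
Token 4: backref(off=2, len=1). Copied 'E' from pos 5. Output: "NENENENE"
Token 5: backref(off=2, len=5) (overlapping!). Copied 'NENEN' from pos 6. Output: "NENENENENENEN"
Token 6: literal('A'). Output: "NENENENENENENA"
Token 7: backref(off=7, len=3). Copied 'ENE' from pos 7. Output: "NENENENENENENAENE"
Token 8: literal('Y'). Output: "NENENENENENENAENEY"

Answer: NENENENENENENAENEY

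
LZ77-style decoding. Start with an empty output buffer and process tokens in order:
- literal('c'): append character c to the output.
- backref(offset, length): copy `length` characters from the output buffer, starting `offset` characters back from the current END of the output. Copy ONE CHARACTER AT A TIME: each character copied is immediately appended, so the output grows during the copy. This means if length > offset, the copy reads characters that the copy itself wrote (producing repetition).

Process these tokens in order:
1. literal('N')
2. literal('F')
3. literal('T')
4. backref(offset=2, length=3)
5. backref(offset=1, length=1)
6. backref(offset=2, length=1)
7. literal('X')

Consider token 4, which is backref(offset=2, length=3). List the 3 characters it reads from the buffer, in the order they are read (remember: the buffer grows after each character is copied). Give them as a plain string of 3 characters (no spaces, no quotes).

Token 1: literal('N'). Output: "N"
Token 2: literal('F'). Output: "NF"
Token 3: literal('T'). Output: "NFT"
Token 4: backref(off=2, len=3). Buffer before: "NFT" (len 3)
  byte 1: read out[1]='F', append. Buffer now: "NFTF"
  byte 2: read out[2]='T', append. Buffer now: "NFTFT"
  byte 3: read out[3]='F', append. Buffer now: "NFTFTF"

Answer: FTF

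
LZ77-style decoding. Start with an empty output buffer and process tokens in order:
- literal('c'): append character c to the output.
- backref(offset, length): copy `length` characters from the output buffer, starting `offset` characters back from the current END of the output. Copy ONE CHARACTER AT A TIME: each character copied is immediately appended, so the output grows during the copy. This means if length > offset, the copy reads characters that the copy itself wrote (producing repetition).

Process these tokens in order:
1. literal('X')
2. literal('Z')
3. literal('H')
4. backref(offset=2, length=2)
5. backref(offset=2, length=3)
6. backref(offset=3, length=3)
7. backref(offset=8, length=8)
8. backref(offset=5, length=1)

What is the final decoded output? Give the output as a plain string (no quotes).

Answer: XZHZHZHZZHZZHZHZZHZH

Derivation:
Token 1: literal('X'). Output: "X"
Token 2: literal('Z'). Output: "XZ"
Token 3: literal('H'). Output: "XZH"
Token 4: backref(off=2, len=2). Copied 'ZH' from pos 1. Output: "XZHZH"
Token 5: backref(off=2, len=3) (overlapping!). Copied 'ZHZ' from pos 3. Output: "XZHZHZHZ"
Token 6: backref(off=3, len=3). Copied 'ZHZ' from pos 5. Output: "XZHZHZHZZHZ"
Token 7: backref(off=8, len=8). Copied 'ZHZHZZHZ' from pos 3. Output: "XZHZHZHZZHZZHZHZZHZ"
Token 8: backref(off=5, len=1). Copied 'H' from pos 14. Output: "XZHZHZHZZHZZHZHZZHZH"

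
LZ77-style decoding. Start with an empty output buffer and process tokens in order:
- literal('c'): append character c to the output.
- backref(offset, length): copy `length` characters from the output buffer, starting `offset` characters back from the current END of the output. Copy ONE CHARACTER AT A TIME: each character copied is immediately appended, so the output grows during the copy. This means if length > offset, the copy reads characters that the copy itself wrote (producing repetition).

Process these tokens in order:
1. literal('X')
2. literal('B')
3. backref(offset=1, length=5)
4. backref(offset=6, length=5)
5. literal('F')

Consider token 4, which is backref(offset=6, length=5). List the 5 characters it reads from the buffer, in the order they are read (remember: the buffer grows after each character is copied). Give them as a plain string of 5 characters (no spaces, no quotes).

Token 1: literal('X'). Output: "X"
Token 2: literal('B'). Output: "XB"
Token 3: backref(off=1, len=5) (overlapping!). Copied 'BBBBB' from pos 1. Output: "XBBBBBB"
Token 4: backref(off=6, len=5). Buffer before: "XBBBBBB" (len 7)
  byte 1: read out[1]='B', append. Buffer now: "XBBBBBBB"
  byte 2: read out[2]='B', append. Buffer now: "XBBBBBBBB"
  byte 3: read out[3]='B', append. Buffer now: "XBBBBBBBBB"
  byte 4: read out[4]='B', append. Buffer now: "XBBBBBBBBBB"
  byte 5: read out[5]='B', append. Buffer now: "XBBBBBBBBBBB"

Answer: BBBBB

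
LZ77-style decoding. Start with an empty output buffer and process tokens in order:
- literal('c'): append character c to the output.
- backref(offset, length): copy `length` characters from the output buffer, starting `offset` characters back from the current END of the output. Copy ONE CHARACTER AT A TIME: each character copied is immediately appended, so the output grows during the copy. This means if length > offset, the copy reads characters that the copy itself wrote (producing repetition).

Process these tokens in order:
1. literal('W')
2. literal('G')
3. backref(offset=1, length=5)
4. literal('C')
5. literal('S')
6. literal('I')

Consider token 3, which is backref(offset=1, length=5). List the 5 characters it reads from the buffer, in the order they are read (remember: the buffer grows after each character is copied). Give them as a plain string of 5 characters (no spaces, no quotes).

Answer: GGGGG

Derivation:
Token 1: literal('W'). Output: "W"
Token 2: literal('G'). Output: "WG"
Token 3: backref(off=1, len=5). Buffer before: "WG" (len 2)
  byte 1: read out[1]='G', append. Buffer now: "WGG"
  byte 2: read out[2]='G', append. Buffer now: "WGGG"
  byte 3: read out[3]='G', append. Buffer now: "WGGGG"
  byte 4: read out[4]='G', append. Buffer now: "WGGGGG"
  byte 5: read out[5]='G', append. Buffer now: "WGGGGGG"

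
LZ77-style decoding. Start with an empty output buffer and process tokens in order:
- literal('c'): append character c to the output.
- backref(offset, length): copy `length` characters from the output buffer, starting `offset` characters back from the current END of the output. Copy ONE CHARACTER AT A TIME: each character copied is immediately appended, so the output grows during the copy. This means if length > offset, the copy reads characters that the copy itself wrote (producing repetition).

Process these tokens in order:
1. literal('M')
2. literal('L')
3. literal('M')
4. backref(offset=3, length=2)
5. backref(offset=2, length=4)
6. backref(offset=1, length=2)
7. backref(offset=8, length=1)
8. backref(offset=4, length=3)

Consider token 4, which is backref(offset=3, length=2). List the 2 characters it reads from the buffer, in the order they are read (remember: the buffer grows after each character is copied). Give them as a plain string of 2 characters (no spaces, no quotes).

Token 1: literal('M'). Output: "M"
Token 2: literal('L'). Output: "ML"
Token 3: literal('M'). Output: "MLM"
Token 4: backref(off=3, len=2). Buffer before: "MLM" (len 3)
  byte 1: read out[0]='M', append. Buffer now: "MLMM"
  byte 2: read out[1]='L', append. Buffer now: "MLMML"

Answer: ML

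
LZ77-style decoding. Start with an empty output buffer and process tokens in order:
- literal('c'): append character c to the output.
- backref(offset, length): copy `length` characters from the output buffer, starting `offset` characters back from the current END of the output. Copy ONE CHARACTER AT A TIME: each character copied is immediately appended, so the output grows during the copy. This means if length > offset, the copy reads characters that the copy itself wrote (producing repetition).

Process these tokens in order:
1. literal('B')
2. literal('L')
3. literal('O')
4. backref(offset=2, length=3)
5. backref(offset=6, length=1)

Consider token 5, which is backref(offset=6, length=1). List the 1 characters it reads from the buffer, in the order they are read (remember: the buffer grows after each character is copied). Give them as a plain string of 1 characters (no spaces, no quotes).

Token 1: literal('B'). Output: "B"
Token 2: literal('L'). Output: "BL"
Token 3: literal('O'). Output: "BLO"
Token 4: backref(off=2, len=3) (overlapping!). Copied 'LOL' from pos 1. Output: "BLOLOL"
Token 5: backref(off=6, len=1). Buffer before: "BLOLOL" (len 6)
  byte 1: read out[0]='B', append. Buffer now: "BLOLOLB"

Answer: B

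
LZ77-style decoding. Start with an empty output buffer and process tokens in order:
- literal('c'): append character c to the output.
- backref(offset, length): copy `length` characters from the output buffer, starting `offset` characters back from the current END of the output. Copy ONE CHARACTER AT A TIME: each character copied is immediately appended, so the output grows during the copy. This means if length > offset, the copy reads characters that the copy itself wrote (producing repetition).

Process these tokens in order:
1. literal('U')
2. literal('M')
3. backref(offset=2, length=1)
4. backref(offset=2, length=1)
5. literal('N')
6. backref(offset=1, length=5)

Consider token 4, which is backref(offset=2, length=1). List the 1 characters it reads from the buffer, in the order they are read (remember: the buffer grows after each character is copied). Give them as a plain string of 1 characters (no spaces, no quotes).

Answer: M

Derivation:
Token 1: literal('U'). Output: "U"
Token 2: literal('M'). Output: "UM"
Token 3: backref(off=2, len=1). Copied 'U' from pos 0. Output: "UMU"
Token 4: backref(off=2, len=1). Buffer before: "UMU" (len 3)
  byte 1: read out[1]='M', append. Buffer now: "UMUM"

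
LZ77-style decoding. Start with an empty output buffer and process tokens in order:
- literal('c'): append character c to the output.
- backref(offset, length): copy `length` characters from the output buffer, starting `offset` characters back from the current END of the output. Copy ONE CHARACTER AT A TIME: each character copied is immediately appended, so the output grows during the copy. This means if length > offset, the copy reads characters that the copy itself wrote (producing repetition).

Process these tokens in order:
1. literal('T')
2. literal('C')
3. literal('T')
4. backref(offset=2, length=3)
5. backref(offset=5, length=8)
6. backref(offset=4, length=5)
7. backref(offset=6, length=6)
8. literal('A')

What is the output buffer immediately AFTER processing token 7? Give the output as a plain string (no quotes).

Answer: TCTCTCCTCTCCTCCCTCCCCCTCC

Derivation:
Token 1: literal('T'). Output: "T"
Token 2: literal('C'). Output: "TC"
Token 3: literal('T'). Output: "TCT"
Token 4: backref(off=2, len=3) (overlapping!). Copied 'CTC' from pos 1. Output: "TCTCTC"
Token 5: backref(off=5, len=8) (overlapping!). Copied 'CTCTCCTC' from pos 1. Output: "TCTCTCCTCTCCTC"
Token 6: backref(off=4, len=5) (overlapping!). Copied 'CCTCC' from pos 10. Output: "TCTCTCCTCTCCTCCCTCC"
Token 7: backref(off=6, len=6). Copied 'CCCTCC' from pos 13. Output: "TCTCTCCTCTCCTCCCTCCCCCTCC"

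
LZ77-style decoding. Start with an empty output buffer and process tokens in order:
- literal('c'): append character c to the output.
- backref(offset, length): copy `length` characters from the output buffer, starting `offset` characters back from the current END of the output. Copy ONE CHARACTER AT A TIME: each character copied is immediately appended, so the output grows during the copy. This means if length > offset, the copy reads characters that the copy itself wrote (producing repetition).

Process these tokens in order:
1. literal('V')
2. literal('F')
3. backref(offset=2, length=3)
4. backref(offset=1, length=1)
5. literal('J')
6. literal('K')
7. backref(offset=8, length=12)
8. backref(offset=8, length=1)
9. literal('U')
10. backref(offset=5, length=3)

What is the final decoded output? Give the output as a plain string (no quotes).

Answer: VFVFVVJKVFVFVVJKVFVFVUFVF

Derivation:
Token 1: literal('V'). Output: "V"
Token 2: literal('F'). Output: "VF"
Token 3: backref(off=2, len=3) (overlapping!). Copied 'VFV' from pos 0. Output: "VFVFV"
Token 4: backref(off=1, len=1). Copied 'V' from pos 4. Output: "VFVFVV"
Token 5: literal('J'). Output: "VFVFVVJ"
Token 6: literal('K'). Output: "VFVFVVJK"
Token 7: backref(off=8, len=12) (overlapping!). Copied 'VFVFVVJKVFVF' from pos 0. Output: "VFVFVVJKVFVFVVJKVFVF"
Token 8: backref(off=8, len=1). Copied 'V' from pos 12. Output: "VFVFVVJKVFVFVVJKVFVFV"
Token 9: literal('U'). Output: "VFVFVVJKVFVFVVJKVFVFVU"
Token 10: backref(off=5, len=3). Copied 'FVF' from pos 17. Output: "VFVFVVJKVFVFVVJKVFVFVUFVF"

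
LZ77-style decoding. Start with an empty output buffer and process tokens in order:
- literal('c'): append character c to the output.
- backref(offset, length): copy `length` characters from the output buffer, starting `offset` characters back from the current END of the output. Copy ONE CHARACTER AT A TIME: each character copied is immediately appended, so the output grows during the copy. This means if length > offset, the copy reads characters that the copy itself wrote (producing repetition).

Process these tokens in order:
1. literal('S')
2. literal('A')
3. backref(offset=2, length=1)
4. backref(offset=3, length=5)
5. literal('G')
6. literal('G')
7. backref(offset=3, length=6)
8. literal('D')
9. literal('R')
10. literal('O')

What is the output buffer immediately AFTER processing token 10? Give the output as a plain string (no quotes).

Token 1: literal('S'). Output: "S"
Token 2: literal('A'). Output: "SA"
Token 3: backref(off=2, len=1). Copied 'S' from pos 0. Output: "SAS"
Token 4: backref(off=3, len=5) (overlapping!). Copied 'SASSA' from pos 0. Output: "SASSASSA"
Token 5: literal('G'). Output: "SASSASSAG"
Token 6: literal('G'). Output: "SASSASSAGG"
Token 7: backref(off=3, len=6) (overlapping!). Copied 'AGGAGG' from pos 7. Output: "SASSASSAGGAGGAGG"
Token 8: literal('D'). Output: "SASSASSAGGAGGAGGD"
Token 9: literal('R'). Output: "SASSASSAGGAGGAGGDR"
Token 10: literal('O'). Output: "SASSASSAGGAGGAGGDRO"

Answer: SASSASSAGGAGGAGGDRO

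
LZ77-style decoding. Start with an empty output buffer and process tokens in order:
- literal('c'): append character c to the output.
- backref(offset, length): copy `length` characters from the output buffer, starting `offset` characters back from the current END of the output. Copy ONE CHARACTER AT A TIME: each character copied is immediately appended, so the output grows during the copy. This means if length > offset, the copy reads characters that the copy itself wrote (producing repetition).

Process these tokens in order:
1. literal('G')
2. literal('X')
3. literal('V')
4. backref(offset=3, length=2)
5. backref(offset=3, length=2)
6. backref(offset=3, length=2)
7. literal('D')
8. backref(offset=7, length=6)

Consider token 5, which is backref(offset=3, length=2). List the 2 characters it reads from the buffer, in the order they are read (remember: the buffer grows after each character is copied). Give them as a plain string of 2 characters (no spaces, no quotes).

Answer: VG

Derivation:
Token 1: literal('G'). Output: "G"
Token 2: literal('X'). Output: "GX"
Token 3: literal('V'). Output: "GXV"
Token 4: backref(off=3, len=2). Copied 'GX' from pos 0. Output: "GXVGX"
Token 5: backref(off=3, len=2). Buffer before: "GXVGX" (len 5)
  byte 1: read out[2]='V', append. Buffer now: "GXVGXV"
  byte 2: read out[3]='G', append. Buffer now: "GXVGXVG"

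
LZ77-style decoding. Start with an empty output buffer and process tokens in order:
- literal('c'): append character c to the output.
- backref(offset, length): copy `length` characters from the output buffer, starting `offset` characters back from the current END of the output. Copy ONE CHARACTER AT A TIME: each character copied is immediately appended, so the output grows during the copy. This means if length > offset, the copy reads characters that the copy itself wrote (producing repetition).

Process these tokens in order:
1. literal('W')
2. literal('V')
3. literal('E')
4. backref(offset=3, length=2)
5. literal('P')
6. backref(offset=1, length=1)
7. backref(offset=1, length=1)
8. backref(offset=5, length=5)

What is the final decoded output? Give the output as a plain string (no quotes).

Token 1: literal('W'). Output: "W"
Token 2: literal('V'). Output: "WV"
Token 3: literal('E'). Output: "WVE"
Token 4: backref(off=3, len=2). Copied 'WV' from pos 0. Output: "WVEWV"
Token 5: literal('P'). Output: "WVEWVP"
Token 6: backref(off=1, len=1). Copied 'P' from pos 5. Output: "WVEWVPP"
Token 7: backref(off=1, len=1). Copied 'P' from pos 6. Output: "WVEWVPPP"
Token 8: backref(off=5, len=5). Copied 'WVPPP' from pos 3. Output: "WVEWVPPPWVPPP"

Answer: WVEWVPPPWVPPP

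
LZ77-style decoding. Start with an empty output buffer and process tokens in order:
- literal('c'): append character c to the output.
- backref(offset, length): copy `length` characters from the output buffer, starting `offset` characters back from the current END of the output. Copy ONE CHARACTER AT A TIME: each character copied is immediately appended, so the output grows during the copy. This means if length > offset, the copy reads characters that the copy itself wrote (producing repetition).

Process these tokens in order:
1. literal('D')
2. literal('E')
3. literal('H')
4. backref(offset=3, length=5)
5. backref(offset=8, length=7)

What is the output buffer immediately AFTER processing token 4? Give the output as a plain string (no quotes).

Answer: DEHDEHDE

Derivation:
Token 1: literal('D'). Output: "D"
Token 2: literal('E'). Output: "DE"
Token 3: literal('H'). Output: "DEH"
Token 4: backref(off=3, len=5) (overlapping!). Copied 'DEHDE' from pos 0. Output: "DEHDEHDE"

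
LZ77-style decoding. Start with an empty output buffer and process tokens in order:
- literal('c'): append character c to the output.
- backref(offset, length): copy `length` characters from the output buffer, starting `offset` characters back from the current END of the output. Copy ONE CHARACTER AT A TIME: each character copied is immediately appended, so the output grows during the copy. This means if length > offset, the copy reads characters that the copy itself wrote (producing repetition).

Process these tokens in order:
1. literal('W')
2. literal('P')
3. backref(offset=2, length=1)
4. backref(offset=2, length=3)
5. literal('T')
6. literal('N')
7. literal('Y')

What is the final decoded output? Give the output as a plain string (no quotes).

Token 1: literal('W'). Output: "W"
Token 2: literal('P'). Output: "WP"
Token 3: backref(off=2, len=1). Copied 'W' from pos 0. Output: "WPW"
Token 4: backref(off=2, len=3) (overlapping!). Copied 'PWP' from pos 1. Output: "WPWPWP"
Token 5: literal('T'). Output: "WPWPWPT"
Token 6: literal('N'). Output: "WPWPWPTN"
Token 7: literal('Y'). Output: "WPWPWPTNY"

Answer: WPWPWPTNY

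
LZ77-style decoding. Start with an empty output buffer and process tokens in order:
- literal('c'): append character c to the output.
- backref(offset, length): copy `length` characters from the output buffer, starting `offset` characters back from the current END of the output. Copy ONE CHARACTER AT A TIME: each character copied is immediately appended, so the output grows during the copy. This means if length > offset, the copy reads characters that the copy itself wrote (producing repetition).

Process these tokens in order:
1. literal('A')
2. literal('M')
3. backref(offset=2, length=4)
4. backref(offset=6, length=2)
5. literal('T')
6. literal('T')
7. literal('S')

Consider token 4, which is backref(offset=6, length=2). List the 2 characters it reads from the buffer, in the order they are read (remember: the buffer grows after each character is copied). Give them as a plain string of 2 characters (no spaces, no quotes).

Answer: AM

Derivation:
Token 1: literal('A'). Output: "A"
Token 2: literal('M'). Output: "AM"
Token 3: backref(off=2, len=4) (overlapping!). Copied 'AMAM' from pos 0. Output: "AMAMAM"
Token 4: backref(off=6, len=2). Buffer before: "AMAMAM" (len 6)
  byte 1: read out[0]='A', append. Buffer now: "AMAMAMA"
  byte 2: read out[1]='M', append. Buffer now: "AMAMAMAM"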